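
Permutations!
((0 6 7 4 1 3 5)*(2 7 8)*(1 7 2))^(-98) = (0 3 8)(1 6 5)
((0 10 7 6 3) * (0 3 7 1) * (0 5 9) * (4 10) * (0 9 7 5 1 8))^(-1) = (0 8 10 4)(5 6 7) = ((0 4 10 8)(5 7 6))^(-1)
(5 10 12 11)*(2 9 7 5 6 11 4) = [0, 1, 9, 3, 2, 10, 11, 5, 8, 7, 12, 6, 4] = (2 9 7 5 10 12 4)(6 11)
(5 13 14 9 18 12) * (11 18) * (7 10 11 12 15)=(5 13 14 9 12)(7 10 11 18 15)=[0, 1, 2, 3, 4, 13, 6, 10, 8, 12, 11, 18, 5, 14, 9, 7, 16, 17, 15]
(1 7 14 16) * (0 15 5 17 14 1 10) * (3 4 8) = [15, 7, 2, 4, 8, 17, 6, 1, 3, 9, 0, 11, 12, 13, 16, 5, 10, 14] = (0 15 5 17 14 16 10)(1 7)(3 4 8)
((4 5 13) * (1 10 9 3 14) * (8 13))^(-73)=((1 10 9 3 14)(4 5 8 13))^(-73)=(1 9 14 10 3)(4 13 8 5)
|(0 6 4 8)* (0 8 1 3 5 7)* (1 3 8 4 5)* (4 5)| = |(0 6 4 3 1 8 5 7)| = 8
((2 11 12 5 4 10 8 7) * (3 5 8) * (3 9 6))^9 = (2 7 8 12 11)(3 10)(4 6)(5 9)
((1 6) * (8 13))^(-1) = (1 6)(8 13)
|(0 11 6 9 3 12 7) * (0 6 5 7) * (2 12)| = |(0 11 5 7 6 9 3 2 12)| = 9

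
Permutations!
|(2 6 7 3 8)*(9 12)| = |(2 6 7 3 8)(9 12)| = 10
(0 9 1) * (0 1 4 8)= (0 9 4 8)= [9, 1, 2, 3, 8, 5, 6, 7, 0, 4]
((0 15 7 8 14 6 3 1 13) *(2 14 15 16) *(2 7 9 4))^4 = ((0 16 7 8 15 9 4 2 14 6 3 1 13))^4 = (0 15 14 13 8 2 1 7 4 3 16 9 6)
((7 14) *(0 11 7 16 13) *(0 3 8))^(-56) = ((0 11 7 14 16 13 3 8))^(-56) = (16)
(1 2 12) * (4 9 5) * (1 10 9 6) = (1 2 12 10 9 5 4 6) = [0, 2, 12, 3, 6, 4, 1, 7, 8, 5, 9, 11, 10]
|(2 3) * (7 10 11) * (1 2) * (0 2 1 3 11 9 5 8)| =|(0 2 11 7 10 9 5 8)| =8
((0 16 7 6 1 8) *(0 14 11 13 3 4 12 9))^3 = ((0 16 7 6 1 8 14 11 13 3 4 12 9))^3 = (0 6 14 3 9 7 8 13 12 16 1 11 4)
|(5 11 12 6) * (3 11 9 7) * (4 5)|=8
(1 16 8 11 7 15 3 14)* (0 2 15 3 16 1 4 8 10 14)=[2, 1, 15, 0, 8, 5, 6, 3, 11, 9, 14, 7, 12, 13, 4, 16, 10]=(0 2 15 16 10 14 4 8 11 7 3)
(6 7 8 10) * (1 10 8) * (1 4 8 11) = (1 10 6 7 4 8 11) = [0, 10, 2, 3, 8, 5, 7, 4, 11, 9, 6, 1]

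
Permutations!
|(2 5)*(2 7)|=3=|(2 5 7)|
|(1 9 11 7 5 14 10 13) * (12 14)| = 9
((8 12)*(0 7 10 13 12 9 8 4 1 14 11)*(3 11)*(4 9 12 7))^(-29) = ((0 4 1 14 3 11)(7 10 13)(8 12 9))^(-29) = (0 4 1 14 3 11)(7 10 13)(8 12 9)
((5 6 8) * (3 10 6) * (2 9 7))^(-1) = (2 7 9)(3 5 8 6 10)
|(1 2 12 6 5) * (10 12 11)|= 7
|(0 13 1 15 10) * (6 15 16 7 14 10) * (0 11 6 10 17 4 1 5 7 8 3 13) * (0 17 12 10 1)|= |(0 17 4)(1 16 8 3 13 5 7 14 12 10 11 6 15)|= 39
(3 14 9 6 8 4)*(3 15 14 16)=(3 16)(4 15 14 9 6 8)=[0, 1, 2, 16, 15, 5, 8, 7, 4, 6, 10, 11, 12, 13, 9, 14, 3]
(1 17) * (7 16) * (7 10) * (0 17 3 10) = (0 17 1 3 10 7 16) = [17, 3, 2, 10, 4, 5, 6, 16, 8, 9, 7, 11, 12, 13, 14, 15, 0, 1]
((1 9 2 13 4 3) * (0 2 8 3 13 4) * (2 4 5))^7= (0 4 13)(1 3 8 9)(2 5)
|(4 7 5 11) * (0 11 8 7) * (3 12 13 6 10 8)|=24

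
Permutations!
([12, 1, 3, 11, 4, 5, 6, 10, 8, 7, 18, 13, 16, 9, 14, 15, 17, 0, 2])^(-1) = [17, 1, 18, 2, 4, 5, 6, 9, 8, 13, 7, 3, 0, 11, 14, 15, 12, 16, 10]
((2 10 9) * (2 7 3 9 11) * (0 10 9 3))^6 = ((0 10 11 2 9 7))^6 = (11)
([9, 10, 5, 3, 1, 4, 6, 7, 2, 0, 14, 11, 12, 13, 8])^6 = [0, 4, 8, 3, 5, 2, 6, 7, 14, 9, 1, 11, 12, 13, 10]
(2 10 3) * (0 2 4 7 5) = [2, 1, 10, 4, 7, 0, 6, 5, 8, 9, 3] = (0 2 10 3 4 7 5)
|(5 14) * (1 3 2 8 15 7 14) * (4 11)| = |(1 3 2 8 15 7 14 5)(4 11)| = 8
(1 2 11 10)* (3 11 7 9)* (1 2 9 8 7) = (1 9 3 11 10 2)(7 8) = [0, 9, 1, 11, 4, 5, 6, 8, 7, 3, 2, 10]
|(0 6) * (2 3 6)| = 4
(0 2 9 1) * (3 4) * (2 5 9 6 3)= (0 5 9 1)(2 6 3 4)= [5, 0, 6, 4, 2, 9, 3, 7, 8, 1]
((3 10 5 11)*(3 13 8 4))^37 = ((3 10 5 11 13 8 4))^37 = (3 5 13 4 10 11 8)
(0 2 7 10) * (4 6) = (0 2 7 10)(4 6) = [2, 1, 7, 3, 6, 5, 4, 10, 8, 9, 0]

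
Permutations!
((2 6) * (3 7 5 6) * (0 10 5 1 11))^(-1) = ((0 10 5 6 2 3 7 1 11))^(-1) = (0 11 1 7 3 2 6 5 10)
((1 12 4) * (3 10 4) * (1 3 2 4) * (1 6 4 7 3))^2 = (1 2 3 6)(4 12 7 10)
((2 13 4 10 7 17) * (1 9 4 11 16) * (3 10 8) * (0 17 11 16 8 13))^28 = ((0 17 2)(1 9 4 13 16)(3 10 7 11 8))^28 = (0 17 2)(1 13 9 16 4)(3 11 10 8 7)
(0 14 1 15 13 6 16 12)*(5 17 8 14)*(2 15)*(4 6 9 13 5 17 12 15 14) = (0 17 8 4 6 16 15 5 12)(1 2 14)(9 13) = [17, 2, 14, 3, 6, 12, 16, 7, 4, 13, 10, 11, 0, 9, 1, 5, 15, 8]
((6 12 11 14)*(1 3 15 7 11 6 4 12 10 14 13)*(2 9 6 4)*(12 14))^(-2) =((1 3 15 7 11 13)(2 9 6 10 12 4 14))^(-2) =(1 11 15)(2 4 10 9 14 12 6)(3 13 7)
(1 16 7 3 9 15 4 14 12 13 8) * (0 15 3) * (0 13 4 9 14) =(0 15 9 3 14 12 4)(1 16 7 13 8) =[15, 16, 2, 14, 0, 5, 6, 13, 1, 3, 10, 11, 4, 8, 12, 9, 7]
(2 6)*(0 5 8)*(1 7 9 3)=[5, 7, 6, 1, 4, 8, 2, 9, 0, 3]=(0 5 8)(1 7 9 3)(2 6)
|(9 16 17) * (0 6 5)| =3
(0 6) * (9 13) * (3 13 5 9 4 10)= (0 6)(3 13 4 10)(5 9)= [6, 1, 2, 13, 10, 9, 0, 7, 8, 5, 3, 11, 12, 4]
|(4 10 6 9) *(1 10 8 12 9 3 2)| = 20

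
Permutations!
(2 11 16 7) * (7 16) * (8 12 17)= (2 11 7)(8 12 17)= [0, 1, 11, 3, 4, 5, 6, 2, 12, 9, 10, 7, 17, 13, 14, 15, 16, 8]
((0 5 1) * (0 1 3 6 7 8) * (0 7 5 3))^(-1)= (0 5 6 3)(7 8)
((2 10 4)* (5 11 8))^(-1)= (2 4 10)(5 8 11)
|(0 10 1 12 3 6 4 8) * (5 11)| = 8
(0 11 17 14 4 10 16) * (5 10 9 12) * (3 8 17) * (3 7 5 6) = (0 11 7 5 10 16)(3 8 17 14 4 9 12 6) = [11, 1, 2, 8, 9, 10, 3, 5, 17, 12, 16, 7, 6, 13, 4, 15, 0, 14]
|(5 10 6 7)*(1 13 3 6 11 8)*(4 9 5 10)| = |(1 13 3 6 7 10 11 8)(4 9 5)| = 24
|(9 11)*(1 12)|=|(1 12)(9 11)|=2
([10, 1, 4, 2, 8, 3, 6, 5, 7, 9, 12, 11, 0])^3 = (12)(2 7)(3 8)(4 5)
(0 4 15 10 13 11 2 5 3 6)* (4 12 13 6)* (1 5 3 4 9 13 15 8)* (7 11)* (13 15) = (0 12 13 7 11 2 3 9 15 10 6)(1 5 4 8) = [12, 5, 3, 9, 8, 4, 0, 11, 1, 15, 6, 2, 13, 7, 14, 10]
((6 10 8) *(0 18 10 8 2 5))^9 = ((0 18 10 2 5)(6 8))^9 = (0 5 2 10 18)(6 8)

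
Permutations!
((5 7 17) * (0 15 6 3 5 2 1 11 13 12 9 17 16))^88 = (0 5 15 7 6 16 3)(1 9 11 17 13 2 12)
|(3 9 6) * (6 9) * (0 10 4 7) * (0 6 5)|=7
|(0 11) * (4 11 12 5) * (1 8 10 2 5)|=9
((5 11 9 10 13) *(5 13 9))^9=(13)(5 11)(9 10)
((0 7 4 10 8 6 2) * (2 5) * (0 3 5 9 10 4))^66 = ((0 7)(2 3 5)(6 9 10 8))^66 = (6 10)(8 9)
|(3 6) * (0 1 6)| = 4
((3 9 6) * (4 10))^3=((3 9 6)(4 10))^3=(4 10)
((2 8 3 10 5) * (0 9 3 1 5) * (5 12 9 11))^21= ((0 11 5 2 8 1 12 9 3 10))^21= (0 11 5 2 8 1 12 9 3 10)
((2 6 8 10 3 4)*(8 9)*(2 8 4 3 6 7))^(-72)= ((2 7)(4 8 10 6 9))^(-72)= (4 6 8 9 10)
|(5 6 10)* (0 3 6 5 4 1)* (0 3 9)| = |(0 9)(1 3 6 10 4)| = 10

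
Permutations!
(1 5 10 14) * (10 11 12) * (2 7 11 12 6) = (1 5 12 10 14)(2 7 11 6) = [0, 5, 7, 3, 4, 12, 2, 11, 8, 9, 14, 6, 10, 13, 1]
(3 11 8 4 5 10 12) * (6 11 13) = (3 13 6 11 8 4 5 10 12) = [0, 1, 2, 13, 5, 10, 11, 7, 4, 9, 12, 8, 3, 6]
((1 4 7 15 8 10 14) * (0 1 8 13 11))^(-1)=(0 11 13 15 7 4 1)(8 14 10)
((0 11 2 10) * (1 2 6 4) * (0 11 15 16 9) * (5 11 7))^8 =(16)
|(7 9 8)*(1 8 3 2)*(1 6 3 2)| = |(1 8 7 9 2 6 3)| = 7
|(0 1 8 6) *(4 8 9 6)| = |(0 1 9 6)(4 8)| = 4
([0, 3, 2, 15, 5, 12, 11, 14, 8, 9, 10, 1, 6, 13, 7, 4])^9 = (1 3 15 4 5 12 6 11)(7 14)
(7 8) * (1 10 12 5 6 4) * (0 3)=(0 3)(1 10 12 5 6 4)(7 8)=[3, 10, 2, 0, 1, 6, 4, 8, 7, 9, 12, 11, 5]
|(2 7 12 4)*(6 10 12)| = 6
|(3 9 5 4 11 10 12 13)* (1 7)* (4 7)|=10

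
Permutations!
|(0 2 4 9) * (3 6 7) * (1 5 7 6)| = 4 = |(0 2 4 9)(1 5 7 3)|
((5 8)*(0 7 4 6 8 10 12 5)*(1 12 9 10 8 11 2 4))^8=(0 1 5)(7 12 8)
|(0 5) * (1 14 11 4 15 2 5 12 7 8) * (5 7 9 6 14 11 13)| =|(0 12 9 6 14 13 5)(1 11 4 15 2 7 8)| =7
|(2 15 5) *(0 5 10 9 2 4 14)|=|(0 5 4 14)(2 15 10 9)|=4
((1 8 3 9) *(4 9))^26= (1 8 3 4 9)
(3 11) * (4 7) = (3 11)(4 7) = [0, 1, 2, 11, 7, 5, 6, 4, 8, 9, 10, 3]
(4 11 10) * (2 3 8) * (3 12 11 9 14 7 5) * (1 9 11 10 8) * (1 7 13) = (1 9 14 13)(2 12 10 4 11 8)(3 7 5) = [0, 9, 12, 7, 11, 3, 6, 5, 2, 14, 4, 8, 10, 1, 13]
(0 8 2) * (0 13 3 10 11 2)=[8, 1, 13, 10, 4, 5, 6, 7, 0, 9, 11, 2, 12, 3]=(0 8)(2 13 3 10 11)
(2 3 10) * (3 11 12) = (2 11 12 3 10) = [0, 1, 11, 10, 4, 5, 6, 7, 8, 9, 2, 12, 3]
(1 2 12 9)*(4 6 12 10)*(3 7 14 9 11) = (1 2 10 4 6 12 11 3 7 14 9) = [0, 2, 10, 7, 6, 5, 12, 14, 8, 1, 4, 3, 11, 13, 9]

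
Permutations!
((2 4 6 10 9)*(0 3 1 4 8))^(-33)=(0 4 9)(1 10 8)(2 3 6)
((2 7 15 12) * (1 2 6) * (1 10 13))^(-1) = ((1 2 7 15 12 6 10 13))^(-1) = (1 13 10 6 12 15 7 2)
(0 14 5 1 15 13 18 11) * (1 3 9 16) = (0 14 5 3 9 16 1 15 13 18 11) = [14, 15, 2, 9, 4, 3, 6, 7, 8, 16, 10, 0, 12, 18, 5, 13, 1, 17, 11]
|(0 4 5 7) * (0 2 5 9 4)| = 6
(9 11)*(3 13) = (3 13)(9 11) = [0, 1, 2, 13, 4, 5, 6, 7, 8, 11, 10, 9, 12, 3]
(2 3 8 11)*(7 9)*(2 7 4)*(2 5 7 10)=(2 3 8 11 10)(4 5 7 9)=[0, 1, 3, 8, 5, 7, 6, 9, 11, 4, 2, 10]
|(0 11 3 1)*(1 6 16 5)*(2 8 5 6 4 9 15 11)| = 10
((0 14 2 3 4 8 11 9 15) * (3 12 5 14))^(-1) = (0 15 9 11 8 4 3)(2 14 5 12)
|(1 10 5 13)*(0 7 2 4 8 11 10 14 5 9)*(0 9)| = 28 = |(0 7 2 4 8 11 10)(1 14 5 13)|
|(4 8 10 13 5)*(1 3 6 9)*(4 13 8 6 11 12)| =|(1 3 11 12 4 6 9)(5 13)(8 10)| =14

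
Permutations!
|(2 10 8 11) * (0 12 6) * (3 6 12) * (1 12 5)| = |(0 3 6)(1 12 5)(2 10 8 11)| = 12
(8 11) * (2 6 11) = (2 6 11 8) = [0, 1, 6, 3, 4, 5, 11, 7, 2, 9, 10, 8]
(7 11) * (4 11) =(4 11 7) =[0, 1, 2, 3, 11, 5, 6, 4, 8, 9, 10, 7]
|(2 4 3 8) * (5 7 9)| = |(2 4 3 8)(5 7 9)| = 12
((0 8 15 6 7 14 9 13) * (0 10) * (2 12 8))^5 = ((0 2 12 8 15 6 7 14 9 13 10))^5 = (0 6 10 15 13 8 9 12 14 2 7)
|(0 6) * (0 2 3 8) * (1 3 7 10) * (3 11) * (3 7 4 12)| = 28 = |(0 6 2 4 12 3 8)(1 11 7 10)|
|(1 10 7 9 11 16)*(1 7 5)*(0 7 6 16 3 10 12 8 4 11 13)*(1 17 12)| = |(0 7 9 13)(3 10 5 17 12 8 4 11)(6 16)| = 8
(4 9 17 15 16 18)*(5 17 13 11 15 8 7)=(4 9 13 11 15 16 18)(5 17 8 7)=[0, 1, 2, 3, 9, 17, 6, 5, 7, 13, 10, 15, 12, 11, 14, 16, 18, 8, 4]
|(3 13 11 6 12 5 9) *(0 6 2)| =|(0 6 12 5 9 3 13 11 2)| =9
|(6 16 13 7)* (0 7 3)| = |(0 7 6 16 13 3)| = 6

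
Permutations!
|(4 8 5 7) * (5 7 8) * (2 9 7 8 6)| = 6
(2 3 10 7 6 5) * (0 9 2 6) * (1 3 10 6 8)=(0 9 2 10 7)(1 3 6 5 8)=[9, 3, 10, 6, 4, 8, 5, 0, 1, 2, 7]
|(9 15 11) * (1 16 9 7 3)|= |(1 16 9 15 11 7 3)|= 7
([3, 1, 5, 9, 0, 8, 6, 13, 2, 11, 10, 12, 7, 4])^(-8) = [0, 1, 5, 3, 4, 8, 6, 7, 2, 9, 10, 11, 12, 13]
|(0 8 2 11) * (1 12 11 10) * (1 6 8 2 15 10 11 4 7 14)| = |(0 2 11)(1 12 4 7 14)(6 8 15 10)| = 60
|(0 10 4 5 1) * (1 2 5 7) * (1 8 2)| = 8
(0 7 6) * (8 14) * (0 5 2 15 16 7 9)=(0 9)(2 15 16 7 6 5)(8 14)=[9, 1, 15, 3, 4, 2, 5, 6, 14, 0, 10, 11, 12, 13, 8, 16, 7]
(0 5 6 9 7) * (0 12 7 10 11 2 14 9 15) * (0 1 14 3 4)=(0 5 6 15 1 14 9 10 11 2 3 4)(7 12)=[5, 14, 3, 4, 0, 6, 15, 12, 8, 10, 11, 2, 7, 13, 9, 1]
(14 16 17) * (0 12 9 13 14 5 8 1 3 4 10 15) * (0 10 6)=(0 12 9 13 14 16 17 5 8 1 3 4 6)(10 15)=[12, 3, 2, 4, 6, 8, 0, 7, 1, 13, 15, 11, 9, 14, 16, 10, 17, 5]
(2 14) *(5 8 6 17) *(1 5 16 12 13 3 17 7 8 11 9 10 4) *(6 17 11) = [0, 5, 14, 11, 1, 6, 7, 8, 17, 10, 4, 9, 13, 3, 2, 15, 12, 16] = (1 5 6 7 8 17 16 12 13 3 11 9 10 4)(2 14)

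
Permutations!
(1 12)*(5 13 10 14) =[0, 12, 2, 3, 4, 13, 6, 7, 8, 9, 14, 11, 1, 10, 5] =(1 12)(5 13 10 14)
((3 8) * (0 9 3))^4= ((0 9 3 8))^4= (9)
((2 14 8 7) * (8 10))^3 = (2 8 14 7 10)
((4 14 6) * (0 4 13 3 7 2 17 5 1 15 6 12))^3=((0 4 14 12)(1 15 6 13 3 7 2 17 5))^3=(0 12 14 4)(1 13 2)(3 17 15)(5 6 7)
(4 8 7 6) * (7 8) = (8)(4 7 6) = [0, 1, 2, 3, 7, 5, 4, 6, 8]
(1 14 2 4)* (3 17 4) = (1 14 2 3 17 4) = [0, 14, 3, 17, 1, 5, 6, 7, 8, 9, 10, 11, 12, 13, 2, 15, 16, 4]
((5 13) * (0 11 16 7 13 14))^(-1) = ((0 11 16 7 13 5 14))^(-1) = (0 14 5 13 7 16 11)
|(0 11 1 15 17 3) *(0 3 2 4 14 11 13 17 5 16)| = 11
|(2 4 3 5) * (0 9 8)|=12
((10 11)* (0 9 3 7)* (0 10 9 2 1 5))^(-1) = ((0 2 1 5)(3 7 10 11 9))^(-1) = (0 5 1 2)(3 9 11 10 7)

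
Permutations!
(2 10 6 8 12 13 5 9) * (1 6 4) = (1 6 8 12 13 5 9 2 10 4) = [0, 6, 10, 3, 1, 9, 8, 7, 12, 2, 4, 11, 13, 5]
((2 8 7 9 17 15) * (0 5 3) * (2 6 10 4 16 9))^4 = (0 5 3)(2 8 7)(4 15 16 6 9 10 17)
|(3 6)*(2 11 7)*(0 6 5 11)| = |(0 6 3 5 11 7 2)| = 7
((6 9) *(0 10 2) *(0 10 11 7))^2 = (0 7 11)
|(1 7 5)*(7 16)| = |(1 16 7 5)| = 4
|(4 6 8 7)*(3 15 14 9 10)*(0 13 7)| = 30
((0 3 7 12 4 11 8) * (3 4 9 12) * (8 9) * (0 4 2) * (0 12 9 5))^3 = ((0 2 12 8 4 11 5)(3 7))^3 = (0 8 5 12 11 2 4)(3 7)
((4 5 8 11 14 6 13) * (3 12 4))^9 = (14)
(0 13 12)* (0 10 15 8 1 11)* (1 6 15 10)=(0 13 12 1 11)(6 15 8)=[13, 11, 2, 3, 4, 5, 15, 7, 6, 9, 10, 0, 1, 12, 14, 8]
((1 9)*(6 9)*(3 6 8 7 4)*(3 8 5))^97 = (1 3 9 5 6)(4 8 7)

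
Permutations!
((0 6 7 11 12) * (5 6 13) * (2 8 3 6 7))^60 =((0 13 5 7 11 12)(2 8 3 6))^60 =(13)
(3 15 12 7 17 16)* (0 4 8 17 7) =(0 4 8 17 16 3 15 12) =[4, 1, 2, 15, 8, 5, 6, 7, 17, 9, 10, 11, 0, 13, 14, 12, 3, 16]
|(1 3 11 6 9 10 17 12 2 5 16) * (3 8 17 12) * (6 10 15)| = |(1 8 17 3 11 10 12 2 5 16)(6 9 15)| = 30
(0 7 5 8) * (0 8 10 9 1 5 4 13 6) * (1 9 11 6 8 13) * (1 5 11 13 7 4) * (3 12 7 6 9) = (0 4 5 10 13 8 6)(1 11 9 3 12 7) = [4, 11, 2, 12, 5, 10, 0, 1, 6, 3, 13, 9, 7, 8]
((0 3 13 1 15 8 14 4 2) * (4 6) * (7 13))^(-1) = (0 2 4 6 14 8 15 1 13 7 3)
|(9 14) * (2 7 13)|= 6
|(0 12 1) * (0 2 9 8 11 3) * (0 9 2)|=|(0 12 1)(3 9 8 11)|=12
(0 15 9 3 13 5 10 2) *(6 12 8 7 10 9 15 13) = (15)(0 13 5 9 3 6 12 8 7 10 2) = [13, 1, 0, 6, 4, 9, 12, 10, 7, 3, 2, 11, 8, 5, 14, 15]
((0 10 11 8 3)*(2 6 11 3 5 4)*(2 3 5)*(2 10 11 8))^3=(0 6 5)(2 10 3)(4 11 8)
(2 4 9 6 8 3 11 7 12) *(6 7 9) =[0, 1, 4, 11, 6, 5, 8, 12, 3, 7, 10, 9, 2] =(2 4 6 8 3 11 9 7 12)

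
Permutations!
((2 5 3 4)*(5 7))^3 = (2 3 7 4 5)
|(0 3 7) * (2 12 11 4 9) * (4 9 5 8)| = 12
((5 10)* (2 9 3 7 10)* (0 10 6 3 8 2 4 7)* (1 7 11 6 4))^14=(0 4 10 11 5 6 1 3 7)(2 8 9)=((0 10 5 1 7 4 11 6 3)(2 9 8))^14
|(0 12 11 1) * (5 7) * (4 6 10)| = |(0 12 11 1)(4 6 10)(5 7)| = 12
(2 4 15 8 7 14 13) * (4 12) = (2 12 4 15 8 7 14 13) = [0, 1, 12, 3, 15, 5, 6, 14, 7, 9, 10, 11, 4, 2, 13, 8]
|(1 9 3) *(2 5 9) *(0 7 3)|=7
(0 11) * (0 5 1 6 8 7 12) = [11, 6, 2, 3, 4, 1, 8, 12, 7, 9, 10, 5, 0] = (0 11 5 1 6 8 7 12)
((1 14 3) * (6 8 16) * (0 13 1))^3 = (16)(0 14 13 3 1)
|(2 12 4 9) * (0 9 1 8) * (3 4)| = |(0 9 2 12 3 4 1 8)| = 8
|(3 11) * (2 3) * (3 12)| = 4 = |(2 12 3 11)|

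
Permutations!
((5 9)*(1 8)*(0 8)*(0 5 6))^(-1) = ((0 8 1 5 9 6))^(-1) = (0 6 9 5 1 8)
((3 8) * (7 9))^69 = ((3 8)(7 9))^69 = (3 8)(7 9)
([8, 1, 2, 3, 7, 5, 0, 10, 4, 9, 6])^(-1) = [6, 1, 2, 3, 8, 5, 10, 4, 0, 9, 7]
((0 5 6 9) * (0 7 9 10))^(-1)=((0 5 6 10)(7 9))^(-1)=(0 10 6 5)(7 9)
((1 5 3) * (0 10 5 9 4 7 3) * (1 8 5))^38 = (0 1 4 3 5 10 9 7 8) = ((0 10 1 9 4 7 3 8 5))^38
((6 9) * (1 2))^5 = (1 2)(6 9)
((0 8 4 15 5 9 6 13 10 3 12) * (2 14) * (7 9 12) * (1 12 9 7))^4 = (0 5 10)(1 4 6)(3 8 9)(12 15 13)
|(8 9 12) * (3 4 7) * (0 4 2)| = 15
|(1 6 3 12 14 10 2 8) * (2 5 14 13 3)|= |(1 6 2 8)(3 12 13)(5 14 10)|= 12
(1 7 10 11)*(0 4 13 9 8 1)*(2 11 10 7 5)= (0 4 13 9 8 1 5 2 11)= [4, 5, 11, 3, 13, 2, 6, 7, 1, 8, 10, 0, 12, 9]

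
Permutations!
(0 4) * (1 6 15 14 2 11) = (0 4)(1 6 15 14 2 11) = [4, 6, 11, 3, 0, 5, 15, 7, 8, 9, 10, 1, 12, 13, 2, 14]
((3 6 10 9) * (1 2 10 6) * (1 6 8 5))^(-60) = ((1 2 10 9 3 6 8 5))^(-60) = (1 3)(2 6)(5 9)(8 10)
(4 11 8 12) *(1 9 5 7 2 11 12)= (1 9 5 7 2 11 8)(4 12)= [0, 9, 11, 3, 12, 7, 6, 2, 1, 5, 10, 8, 4]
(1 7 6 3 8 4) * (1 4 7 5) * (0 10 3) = (0 10 3 8 7 6)(1 5) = [10, 5, 2, 8, 4, 1, 0, 6, 7, 9, 3]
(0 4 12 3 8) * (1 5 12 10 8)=[4, 5, 2, 1, 10, 12, 6, 7, 0, 9, 8, 11, 3]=(0 4 10 8)(1 5 12 3)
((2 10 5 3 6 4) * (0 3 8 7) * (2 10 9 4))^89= ((0 3 6 2 9 4 10 5 8 7))^89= (0 7 8 5 10 4 9 2 6 3)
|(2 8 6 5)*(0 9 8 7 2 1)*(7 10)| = 6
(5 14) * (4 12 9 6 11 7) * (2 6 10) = (2 6 11 7 4 12 9 10)(5 14) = [0, 1, 6, 3, 12, 14, 11, 4, 8, 10, 2, 7, 9, 13, 5]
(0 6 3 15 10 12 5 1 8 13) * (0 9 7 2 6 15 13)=(0 15 10 12 5 1 8)(2 6 3 13 9 7)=[15, 8, 6, 13, 4, 1, 3, 2, 0, 7, 12, 11, 5, 9, 14, 10]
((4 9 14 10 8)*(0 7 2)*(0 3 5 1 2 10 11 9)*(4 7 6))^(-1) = (0 4 6)(1 5 3 2)(7 8 10)(9 11 14)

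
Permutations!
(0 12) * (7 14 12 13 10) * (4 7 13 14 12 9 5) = (0 14 9 5 4 7 12)(10 13) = [14, 1, 2, 3, 7, 4, 6, 12, 8, 5, 13, 11, 0, 10, 9]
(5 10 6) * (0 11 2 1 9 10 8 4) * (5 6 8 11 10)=(0 10 8 4)(1 9 5 11 2)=[10, 9, 1, 3, 0, 11, 6, 7, 4, 5, 8, 2]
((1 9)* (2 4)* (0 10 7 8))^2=(0 7)(8 10)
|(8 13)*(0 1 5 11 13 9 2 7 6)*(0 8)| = 5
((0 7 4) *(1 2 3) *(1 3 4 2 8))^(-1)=((0 7 2 4)(1 8))^(-1)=(0 4 2 7)(1 8)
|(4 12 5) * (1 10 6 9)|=|(1 10 6 9)(4 12 5)|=12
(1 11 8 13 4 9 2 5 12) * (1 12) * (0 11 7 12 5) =[11, 7, 0, 3, 9, 1, 6, 12, 13, 2, 10, 8, 5, 4] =(0 11 8 13 4 9 2)(1 7 12 5)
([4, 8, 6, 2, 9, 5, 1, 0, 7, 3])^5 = [6, 9, 0, 7, 1, 5, 4, 2, 3, 8]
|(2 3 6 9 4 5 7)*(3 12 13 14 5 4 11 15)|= 30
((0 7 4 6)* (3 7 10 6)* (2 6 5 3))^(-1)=((0 10 5 3 7 4 2 6))^(-1)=(0 6 2 4 7 3 5 10)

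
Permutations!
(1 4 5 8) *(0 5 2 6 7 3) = [5, 4, 6, 0, 2, 8, 7, 3, 1] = (0 5 8 1 4 2 6 7 3)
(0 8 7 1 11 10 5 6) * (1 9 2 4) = (0 8 7 9 2 4 1 11 10 5 6) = [8, 11, 4, 3, 1, 6, 0, 9, 7, 2, 5, 10]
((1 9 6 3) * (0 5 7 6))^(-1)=((0 5 7 6 3 1 9))^(-1)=(0 9 1 3 6 7 5)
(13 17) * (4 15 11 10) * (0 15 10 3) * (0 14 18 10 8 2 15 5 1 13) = (0 5 1 13 17)(2 15 11 3 14 18 10 4 8) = [5, 13, 15, 14, 8, 1, 6, 7, 2, 9, 4, 3, 12, 17, 18, 11, 16, 0, 10]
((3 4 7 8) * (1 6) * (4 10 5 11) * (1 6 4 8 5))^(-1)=((1 4 7 5 11 8 3 10))^(-1)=(1 10 3 8 11 5 7 4)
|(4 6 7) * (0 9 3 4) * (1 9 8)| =|(0 8 1 9 3 4 6 7)| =8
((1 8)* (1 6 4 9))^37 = (1 6 9 8 4)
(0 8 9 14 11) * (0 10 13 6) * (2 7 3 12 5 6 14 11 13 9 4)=(0 8 4 2 7 3 12 5 6)(9 11 10)(13 14)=[8, 1, 7, 12, 2, 6, 0, 3, 4, 11, 9, 10, 5, 14, 13]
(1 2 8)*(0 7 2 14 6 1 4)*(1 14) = (0 7 2 8 4)(6 14) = [7, 1, 8, 3, 0, 5, 14, 2, 4, 9, 10, 11, 12, 13, 6]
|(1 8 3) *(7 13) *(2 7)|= 3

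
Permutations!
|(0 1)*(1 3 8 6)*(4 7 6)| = |(0 3 8 4 7 6 1)| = 7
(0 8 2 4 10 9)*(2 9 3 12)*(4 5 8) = (0 4 10 3 12 2 5 8 9) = [4, 1, 5, 12, 10, 8, 6, 7, 9, 0, 3, 11, 2]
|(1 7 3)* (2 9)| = |(1 7 3)(2 9)| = 6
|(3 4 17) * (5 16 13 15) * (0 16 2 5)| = 12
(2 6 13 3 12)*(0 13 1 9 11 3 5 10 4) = (0 13 5 10 4)(1 9 11 3 12 2 6) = [13, 9, 6, 12, 0, 10, 1, 7, 8, 11, 4, 3, 2, 5]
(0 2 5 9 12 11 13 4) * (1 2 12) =(0 12 11 13 4)(1 2 5 9) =[12, 2, 5, 3, 0, 9, 6, 7, 8, 1, 10, 13, 11, 4]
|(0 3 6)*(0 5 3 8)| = |(0 8)(3 6 5)| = 6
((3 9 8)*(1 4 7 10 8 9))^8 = (1 7 8)(3 4 10)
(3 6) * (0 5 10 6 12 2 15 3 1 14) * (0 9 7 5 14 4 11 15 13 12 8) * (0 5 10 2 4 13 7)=(0 14 9)(1 13 12 4 11 15 3 8 5 2 7 10 6)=[14, 13, 7, 8, 11, 2, 1, 10, 5, 0, 6, 15, 4, 12, 9, 3]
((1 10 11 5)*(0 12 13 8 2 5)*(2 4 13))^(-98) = (4 13 8)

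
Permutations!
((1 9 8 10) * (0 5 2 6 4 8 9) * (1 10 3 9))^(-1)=(10)(0 1 9 3 8 4 6 2 5)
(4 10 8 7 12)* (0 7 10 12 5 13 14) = [7, 1, 2, 3, 12, 13, 6, 5, 10, 9, 8, 11, 4, 14, 0] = (0 7 5 13 14)(4 12)(8 10)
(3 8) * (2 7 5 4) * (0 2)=[2, 1, 7, 8, 0, 4, 6, 5, 3]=(0 2 7 5 4)(3 8)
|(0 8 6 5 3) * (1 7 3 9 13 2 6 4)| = 30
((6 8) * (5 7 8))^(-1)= ((5 7 8 6))^(-1)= (5 6 8 7)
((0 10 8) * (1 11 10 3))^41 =(0 8 10 11 1 3)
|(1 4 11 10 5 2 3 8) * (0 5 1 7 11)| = 10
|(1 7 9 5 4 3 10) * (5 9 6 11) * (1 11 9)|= |(1 7 6 9)(3 10 11 5 4)|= 20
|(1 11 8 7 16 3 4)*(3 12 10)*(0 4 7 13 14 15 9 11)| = 30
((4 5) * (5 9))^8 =(4 5 9)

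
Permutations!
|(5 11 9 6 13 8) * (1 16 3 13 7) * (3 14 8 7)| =11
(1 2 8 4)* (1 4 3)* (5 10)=(1 2 8 3)(5 10)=[0, 2, 8, 1, 4, 10, 6, 7, 3, 9, 5]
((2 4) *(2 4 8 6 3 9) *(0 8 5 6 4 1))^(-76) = (2 9 3 6 5)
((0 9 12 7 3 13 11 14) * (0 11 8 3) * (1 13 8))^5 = ((0 9 12 7)(1 13)(3 8)(11 14))^5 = (0 9 12 7)(1 13)(3 8)(11 14)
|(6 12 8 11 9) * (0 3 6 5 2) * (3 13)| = |(0 13 3 6 12 8 11 9 5 2)| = 10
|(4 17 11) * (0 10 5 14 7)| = 15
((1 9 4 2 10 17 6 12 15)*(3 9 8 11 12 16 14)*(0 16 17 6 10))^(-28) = ((0 16 14 3 9 4 2)(1 8 11 12 15)(6 17 10))^(-28) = (1 11 15 8 12)(6 10 17)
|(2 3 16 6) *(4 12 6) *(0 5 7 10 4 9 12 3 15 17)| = |(0 5 7 10 4 3 16 9 12 6 2 15 17)| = 13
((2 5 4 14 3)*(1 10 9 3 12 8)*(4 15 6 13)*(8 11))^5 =(1 5 14 10 15 12 9 6 11 3 13 8 2 4) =((1 10 9 3 2 5 15 6 13 4 14 12 11 8))^5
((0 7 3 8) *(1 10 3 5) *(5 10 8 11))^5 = ((0 7 10 3 11 5 1 8))^5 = (0 5 10 8 11 7 1 3)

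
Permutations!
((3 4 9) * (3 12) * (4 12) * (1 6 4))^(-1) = (1 9 4 6)(3 12)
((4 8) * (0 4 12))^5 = (0 4 8 12)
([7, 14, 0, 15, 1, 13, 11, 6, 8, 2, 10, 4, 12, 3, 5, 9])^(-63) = [6, 5, 7, 9, 14, 3, 4, 11, 8, 0, 10, 1, 12, 15, 13, 2]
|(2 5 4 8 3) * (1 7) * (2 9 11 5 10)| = |(1 7)(2 10)(3 9 11 5 4 8)| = 6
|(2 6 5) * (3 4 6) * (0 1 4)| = |(0 1 4 6 5 2 3)| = 7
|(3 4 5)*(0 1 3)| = 5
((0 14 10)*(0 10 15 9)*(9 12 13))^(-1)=((0 14 15 12 13 9))^(-1)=(0 9 13 12 15 14)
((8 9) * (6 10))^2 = ((6 10)(8 9))^2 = (10)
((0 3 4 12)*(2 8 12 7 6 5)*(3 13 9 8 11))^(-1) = ((0 13 9 8 12)(2 11 3 4 7 6 5))^(-1) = (0 12 8 9 13)(2 5 6 7 4 3 11)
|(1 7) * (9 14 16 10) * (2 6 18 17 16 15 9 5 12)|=24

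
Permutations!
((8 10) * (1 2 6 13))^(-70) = ((1 2 6 13)(8 10))^(-70) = (1 6)(2 13)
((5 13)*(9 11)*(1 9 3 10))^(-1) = ((1 9 11 3 10)(5 13))^(-1) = (1 10 3 11 9)(5 13)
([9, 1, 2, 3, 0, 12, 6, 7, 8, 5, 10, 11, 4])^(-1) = [4, 1, 2, 3, 12, 9, 6, 7, 8, 0, 10, 11, 5]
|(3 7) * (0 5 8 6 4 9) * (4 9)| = |(0 5 8 6 9)(3 7)| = 10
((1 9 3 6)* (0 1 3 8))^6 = (0 9)(1 8)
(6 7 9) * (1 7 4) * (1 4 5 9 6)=(1 7 6 5 9)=[0, 7, 2, 3, 4, 9, 5, 6, 8, 1]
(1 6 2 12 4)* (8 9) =(1 6 2 12 4)(8 9) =[0, 6, 12, 3, 1, 5, 2, 7, 9, 8, 10, 11, 4]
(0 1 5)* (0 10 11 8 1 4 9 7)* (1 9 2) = (0 4 2 1 5 10 11 8 9 7) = [4, 5, 1, 3, 2, 10, 6, 0, 9, 7, 11, 8]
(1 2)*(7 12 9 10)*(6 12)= (1 2)(6 12 9 10 7)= [0, 2, 1, 3, 4, 5, 12, 6, 8, 10, 7, 11, 9]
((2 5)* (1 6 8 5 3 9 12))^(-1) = (1 12 9 3 2 5 8 6)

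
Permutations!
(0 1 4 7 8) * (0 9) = (0 1 4 7 8 9) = [1, 4, 2, 3, 7, 5, 6, 8, 9, 0]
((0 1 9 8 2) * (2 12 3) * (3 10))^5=(0 10 9 2 12 1 3 8)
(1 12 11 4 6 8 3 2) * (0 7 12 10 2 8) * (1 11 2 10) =(0 7 12 2 11 4 6)(3 8) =[7, 1, 11, 8, 6, 5, 0, 12, 3, 9, 10, 4, 2]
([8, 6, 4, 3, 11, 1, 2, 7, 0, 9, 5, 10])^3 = (0 8)(1 4 5 2 10 6 11)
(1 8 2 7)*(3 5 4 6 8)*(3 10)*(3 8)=(1 10 8 2 7)(3 5 4 6)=[0, 10, 7, 5, 6, 4, 3, 1, 2, 9, 8]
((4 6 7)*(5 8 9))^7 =(4 6 7)(5 8 9) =((4 6 7)(5 8 9))^7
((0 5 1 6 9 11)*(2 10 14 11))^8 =(0 11 14 10 2 9 6 1 5) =((0 5 1 6 9 2 10 14 11))^8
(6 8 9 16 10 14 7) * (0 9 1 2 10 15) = [9, 2, 10, 3, 4, 5, 8, 6, 1, 16, 14, 11, 12, 13, 7, 0, 15] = (0 9 16 15)(1 2 10 14 7 6 8)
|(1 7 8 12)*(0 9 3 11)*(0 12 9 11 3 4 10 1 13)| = 12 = |(0 11 12 13)(1 7 8 9 4 10)|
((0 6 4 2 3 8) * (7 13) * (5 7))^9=(13)(0 2)(3 6)(4 8)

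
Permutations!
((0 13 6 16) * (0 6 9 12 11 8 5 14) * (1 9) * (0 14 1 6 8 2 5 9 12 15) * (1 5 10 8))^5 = (0 12 9 16 10 13 11 15 1 8 6 2)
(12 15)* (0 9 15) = (0 9 15 12) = [9, 1, 2, 3, 4, 5, 6, 7, 8, 15, 10, 11, 0, 13, 14, 12]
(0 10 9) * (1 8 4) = (0 10 9)(1 8 4) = [10, 8, 2, 3, 1, 5, 6, 7, 4, 0, 9]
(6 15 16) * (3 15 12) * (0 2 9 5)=(0 2 9 5)(3 15 16 6 12)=[2, 1, 9, 15, 4, 0, 12, 7, 8, 5, 10, 11, 3, 13, 14, 16, 6]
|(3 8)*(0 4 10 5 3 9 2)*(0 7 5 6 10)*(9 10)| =|(0 4)(2 7 5 3 8 10 6 9)| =8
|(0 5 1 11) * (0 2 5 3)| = 4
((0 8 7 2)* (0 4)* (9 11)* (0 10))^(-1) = ((0 8 7 2 4 10)(9 11))^(-1) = (0 10 4 2 7 8)(9 11)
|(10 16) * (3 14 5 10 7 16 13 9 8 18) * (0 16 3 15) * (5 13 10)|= |(0 16 7 3 14 13 9 8 18 15)|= 10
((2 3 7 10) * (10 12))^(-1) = (2 10 12 7 3)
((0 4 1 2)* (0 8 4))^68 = (8)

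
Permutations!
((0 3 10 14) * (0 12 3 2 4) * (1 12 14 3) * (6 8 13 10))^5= (14)(0 4 2)(1 12)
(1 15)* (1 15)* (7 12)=(15)(7 12)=[0, 1, 2, 3, 4, 5, 6, 12, 8, 9, 10, 11, 7, 13, 14, 15]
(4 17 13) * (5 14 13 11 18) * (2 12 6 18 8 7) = [0, 1, 12, 3, 17, 14, 18, 2, 7, 9, 10, 8, 6, 4, 13, 15, 16, 11, 5] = (2 12 6 18 5 14 13 4 17 11 8 7)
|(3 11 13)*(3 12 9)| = 5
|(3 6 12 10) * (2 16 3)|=6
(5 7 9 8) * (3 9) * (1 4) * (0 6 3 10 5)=(0 6 3 9 8)(1 4)(5 7 10)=[6, 4, 2, 9, 1, 7, 3, 10, 0, 8, 5]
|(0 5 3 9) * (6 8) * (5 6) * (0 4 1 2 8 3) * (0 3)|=|(0 6)(1 2 8 5 3 9 4)|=14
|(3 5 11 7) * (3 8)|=|(3 5 11 7 8)|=5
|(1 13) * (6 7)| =|(1 13)(6 7)| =2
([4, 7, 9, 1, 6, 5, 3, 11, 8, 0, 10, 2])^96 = (0 11 3)(1 4 2)(6 9 7)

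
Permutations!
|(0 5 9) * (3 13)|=|(0 5 9)(3 13)|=6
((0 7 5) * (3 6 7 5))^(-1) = ((0 5)(3 6 7))^(-1) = (0 5)(3 7 6)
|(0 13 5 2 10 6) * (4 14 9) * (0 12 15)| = 24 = |(0 13 5 2 10 6 12 15)(4 14 9)|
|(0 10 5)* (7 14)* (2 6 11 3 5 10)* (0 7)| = |(0 2 6 11 3 5 7 14)| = 8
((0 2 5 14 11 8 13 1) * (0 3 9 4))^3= ((0 2 5 14 11 8 13 1 3 9 4))^3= (0 14 13 9 2 11 1 4 5 8 3)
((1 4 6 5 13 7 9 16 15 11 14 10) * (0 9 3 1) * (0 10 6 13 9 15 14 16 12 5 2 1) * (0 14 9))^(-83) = (0 15 11 16 9 12 5)(1 14 13 2 3 4 6 7)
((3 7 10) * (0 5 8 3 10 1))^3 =((10)(0 5 8 3 7 1))^3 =(10)(0 3)(1 8)(5 7)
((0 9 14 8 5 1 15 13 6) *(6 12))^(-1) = ((0 9 14 8 5 1 15 13 12 6))^(-1) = (0 6 12 13 15 1 5 8 14 9)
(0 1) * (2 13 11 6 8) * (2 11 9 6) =(0 1)(2 13 9 6 8 11) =[1, 0, 13, 3, 4, 5, 8, 7, 11, 6, 10, 2, 12, 9]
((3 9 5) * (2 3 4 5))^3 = ((2 3 9)(4 5))^3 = (9)(4 5)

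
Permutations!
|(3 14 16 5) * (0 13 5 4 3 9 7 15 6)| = 28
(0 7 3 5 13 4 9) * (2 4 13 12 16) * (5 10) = (0 7 3 10 5 12 16 2 4 9) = [7, 1, 4, 10, 9, 12, 6, 3, 8, 0, 5, 11, 16, 13, 14, 15, 2]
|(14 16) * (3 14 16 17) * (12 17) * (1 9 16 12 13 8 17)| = 20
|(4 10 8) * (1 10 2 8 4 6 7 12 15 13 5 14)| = 12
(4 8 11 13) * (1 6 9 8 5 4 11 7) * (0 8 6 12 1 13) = (0 8 7 13 11)(1 12)(4 5)(6 9) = [8, 12, 2, 3, 5, 4, 9, 13, 7, 6, 10, 0, 1, 11]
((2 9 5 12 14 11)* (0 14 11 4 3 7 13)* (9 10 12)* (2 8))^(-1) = (0 13 7 3 4 14)(2 8 11 12 10)(5 9)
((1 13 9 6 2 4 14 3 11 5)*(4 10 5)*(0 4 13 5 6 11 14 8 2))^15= ((0 4 8 2 10 6)(1 5)(3 14)(9 11 13))^15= (0 2)(1 5)(3 14)(4 10)(6 8)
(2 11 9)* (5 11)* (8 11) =(2 5 8 11 9) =[0, 1, 5, 3, 4, 8, 6, 7, 11, 2, 10, 9]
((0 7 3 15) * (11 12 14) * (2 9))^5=(0 7 3 15)(2 9)(11 14 12)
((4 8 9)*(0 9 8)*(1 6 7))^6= ((0 9 4)(1 6 7))^6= (9)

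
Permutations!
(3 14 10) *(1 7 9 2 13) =[0, 7, 13, 14, 4, 5, 6, 9, 8, 2, 3, 11, 12, 1, 10] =(1 7 9 2 13)(3 14 10)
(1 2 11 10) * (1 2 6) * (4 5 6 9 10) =(1 9 10 2 11 4 5 6) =[0, 9, 11, 3, 5, 6, 1, 7, 8, 10, 2, 4]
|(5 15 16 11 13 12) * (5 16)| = 4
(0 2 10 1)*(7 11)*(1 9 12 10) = (0 2 1)(7 11)(9 12 10) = [2, 0, 1, 3, 4, 5, 6, 11, 8, 12, 9, 7, 10]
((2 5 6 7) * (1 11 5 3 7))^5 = (1 11 5 6)(2 7 3)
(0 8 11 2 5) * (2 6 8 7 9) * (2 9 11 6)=(0 7 11 2 5)(6 8)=[7, 1, 5, 3, 4, 0, 8, 11, 6, 9, 10, 2]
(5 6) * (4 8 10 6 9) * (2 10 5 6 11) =(2 10 11)(4 8 5 9) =[0, 1, 10, 3, 8, 9, 6, 7, 5, 4, 11, 2]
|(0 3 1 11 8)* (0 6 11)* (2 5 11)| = 15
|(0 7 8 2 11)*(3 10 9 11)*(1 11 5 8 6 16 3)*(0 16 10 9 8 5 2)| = |(0 7 6 10 8)(1 11 16 3 9 2)| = 30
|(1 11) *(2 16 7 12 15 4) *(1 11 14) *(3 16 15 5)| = 30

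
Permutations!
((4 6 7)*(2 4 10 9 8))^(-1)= (2 8 9 10 7 6 4)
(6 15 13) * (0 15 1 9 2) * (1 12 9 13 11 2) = (0 15 11 2)(1 13 6 12 9) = [15, 13, 0, 3, 4, 5, 12, 7, 8, 1, 10, 2, 9, 6, 14, 11]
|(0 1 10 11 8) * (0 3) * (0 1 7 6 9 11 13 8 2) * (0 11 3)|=18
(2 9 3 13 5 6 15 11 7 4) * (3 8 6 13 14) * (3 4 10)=(2 9 8 6 15 11 7 10 3 14 4)(5 13)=[0, 1, 9, 14, 2, 13, 15, 10, 6, 8, 3, 7, 12, 5, 4, 11]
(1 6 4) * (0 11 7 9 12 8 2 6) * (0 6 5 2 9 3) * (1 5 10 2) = (0 11 7 3)(1 6 4 5)(2 10)(8 9 12) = [11, 6, 10, 0, 5, 1, 4, 3, 9, 12, 2, 7, 8]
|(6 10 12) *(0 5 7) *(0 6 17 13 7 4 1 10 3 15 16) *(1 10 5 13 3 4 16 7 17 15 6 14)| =14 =|(0 13 17 3 6 4 10 12 15 7 14 1 5 16)|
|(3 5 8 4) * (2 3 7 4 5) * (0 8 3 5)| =6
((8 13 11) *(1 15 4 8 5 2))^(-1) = ((1 15 4 8 13 11 5 2))^(-1) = (1 2 5 11 13 8 4 15)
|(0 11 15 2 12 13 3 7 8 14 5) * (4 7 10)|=|(0 11 15 2 12 13 3 10 4 7 8 14 5)|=13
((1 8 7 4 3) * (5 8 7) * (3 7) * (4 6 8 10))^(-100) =((1 3)(4 7 6 8 5 10))^(-100) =(4 6 5)(7 8 10)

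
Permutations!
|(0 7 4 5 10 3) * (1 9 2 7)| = |(0 1 9 2 7 4 5 10 3)| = 9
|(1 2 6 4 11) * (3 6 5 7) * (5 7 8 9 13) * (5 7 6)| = |(1 2 6 4 11)(3 5 8 9 13 7)| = 30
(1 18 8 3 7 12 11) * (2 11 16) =(1 18 8 3 7 12 16 2 11) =[0, 18, 11, 7, 4, 5, 6, 12, 3, 9, 10, 1, 16, 13, 14, 15, 2, 17, 8]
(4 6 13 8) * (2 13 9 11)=(2 13 8 4 6 9 11)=[0, 1, 13, 3, 6, 5, 9, 7, 4, 11, 10, 2, 12, 8]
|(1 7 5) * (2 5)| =|(1 7 2 5)| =4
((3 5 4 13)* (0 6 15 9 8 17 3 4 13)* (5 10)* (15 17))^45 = ((0 6 17 3 10 5 13 4)(8 15 9))^45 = (0 5 17 4 10 6 13 3)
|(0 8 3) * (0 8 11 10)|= 6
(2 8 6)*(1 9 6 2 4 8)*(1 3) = (1 9 6 4 8 2 3) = [0, 9, 3, 1, 8, 5, 4, 7, 2, 6]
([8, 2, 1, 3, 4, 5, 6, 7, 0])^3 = (0 8)(1 2)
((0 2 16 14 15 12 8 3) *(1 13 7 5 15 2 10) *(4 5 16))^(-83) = ((0 10 1 13 7 16 14 2 4 5 15 12 8 3))^(-83) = (0 10 1 13 7 16 14 2 4 5 15 12 8 3)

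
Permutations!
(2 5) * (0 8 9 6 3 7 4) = (0 8 9 6 3 7 4)(2 5) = [8, 1, 5, 7, 0, 2, 3, 4, 9, 6]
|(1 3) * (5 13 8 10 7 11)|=6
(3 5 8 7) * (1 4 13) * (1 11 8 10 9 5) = (1 4 13 11 8 7 3)(5 10 9) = [0, 4, 2, 1, 13, 10, 6, 3, 7, 5, 9, 8, 12, 11]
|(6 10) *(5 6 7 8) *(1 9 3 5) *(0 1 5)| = 20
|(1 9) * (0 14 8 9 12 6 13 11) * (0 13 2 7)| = |(0 14 8 9 1 12 6 2 7)(11 13)| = 18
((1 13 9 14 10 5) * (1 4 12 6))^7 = ((1 13 9 14 10 5 4 12 6))^7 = (1 12 5 14 13 6 4 10 9)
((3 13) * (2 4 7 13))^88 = (2 13 4 3 7)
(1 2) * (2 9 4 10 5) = [0, 9, 1, 3, 10, 2, 6, 7, 8, 4, 5] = (1 9 4 10 5 2)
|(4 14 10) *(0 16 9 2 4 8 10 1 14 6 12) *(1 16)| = 18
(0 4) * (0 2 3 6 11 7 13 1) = (0 4 2 3 6 11 7 13 1) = [4, 0, 3, 6, 2, 5, 11, 13, 8, 9, 10, 7, 12, 1]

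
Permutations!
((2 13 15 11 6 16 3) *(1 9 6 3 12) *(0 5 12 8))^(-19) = (0 6 12 8 9 5 16 1)(2 13 15 11 3)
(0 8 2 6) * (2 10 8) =(0 2 6)(8 10) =[2, 1, 6, 3, 4, 5, 0, 7, 10, 9, 8]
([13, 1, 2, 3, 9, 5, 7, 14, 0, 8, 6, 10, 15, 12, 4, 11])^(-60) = [0, 1, 2, 3, 4, 5, 6, 7, 8, 9, 10, 11, 12, 13, 14, 15]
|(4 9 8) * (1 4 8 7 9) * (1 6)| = |(1 4 6)(7 9)| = 6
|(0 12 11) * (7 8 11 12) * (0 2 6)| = 6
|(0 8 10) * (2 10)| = |(0 8 2 10)| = 4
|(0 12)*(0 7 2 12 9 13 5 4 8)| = 6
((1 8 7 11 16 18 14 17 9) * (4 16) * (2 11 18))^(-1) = ((1 8 7 18 14 17 9)(2 11 4 16))^(-1) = (1 9 17 14 18 7 8)(2 16 4 11)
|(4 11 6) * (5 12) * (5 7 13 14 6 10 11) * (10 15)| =|(4 5 12 7 13 14 6)(10 11 15)| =21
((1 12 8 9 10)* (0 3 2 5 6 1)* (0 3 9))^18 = ((0 9 10 3 2 5 6 1 12 8))^18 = (0 12 6 2 10)(1 5 3 9 8)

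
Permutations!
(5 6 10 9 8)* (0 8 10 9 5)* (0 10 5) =(0 8 10)(5 6 9) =[8, 1, 2, 3, 4, 6, 9, 7, 10, 5, 0]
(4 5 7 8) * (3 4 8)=(8)(3 4 5 7)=[0, 1, 2, 4, 5, 7, 6, 3, 8]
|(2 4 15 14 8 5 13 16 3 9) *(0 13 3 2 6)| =|(0 13 16 2 4 15 14 8 5 3 9 6)| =12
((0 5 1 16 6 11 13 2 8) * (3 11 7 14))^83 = ((0 5 1 16 6 7 14 3 11 13 2 8))^83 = (0 8 2 13 11 3 14 7 6 16 1 5)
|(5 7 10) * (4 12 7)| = 5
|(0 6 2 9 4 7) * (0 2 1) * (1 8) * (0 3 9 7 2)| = 9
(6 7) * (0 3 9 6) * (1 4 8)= [3, 4, 2, 9, 8, 5, 7, 0, 1, 6]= (0 3 9 6 7)(1 4 8)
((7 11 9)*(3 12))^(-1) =(3 12)(7 9 11)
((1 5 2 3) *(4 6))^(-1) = ((1 5 2 3)(4 6))^(-1) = (1 3 2 5)(4 6)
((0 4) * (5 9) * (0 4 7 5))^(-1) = ((0 7 5 9))^(-1) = (0 9 5 7)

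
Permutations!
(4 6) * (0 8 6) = [8, 1, 2, 3, 0, 5, 4, 7, 6] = (0 8 6 4)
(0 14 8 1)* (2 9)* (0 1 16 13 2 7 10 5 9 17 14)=[0, 1, 17, 3, 4, 9, 6, 10, 16, 7, 5, 11, 12, 2, 8, 15, 13, 14]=(2 17 14 8 16 13)(5 9 7 10)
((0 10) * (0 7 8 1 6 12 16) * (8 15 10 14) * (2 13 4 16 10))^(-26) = ((0 14 8 1 6 12 10 7 15 2 13 4 16))^(-26) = (16)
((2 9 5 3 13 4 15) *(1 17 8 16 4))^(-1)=((1 17 8 16 4 15 2 9 5 3 13))^(-1)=(1 13 3 5 9 2 15 4 16 8 17)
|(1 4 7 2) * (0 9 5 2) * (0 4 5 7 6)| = |(0 9 7 4 6)(1 5 2)| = 15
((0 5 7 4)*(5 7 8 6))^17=(0 4 7)(5 6 8)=((0 7 4)(5 8 6))^17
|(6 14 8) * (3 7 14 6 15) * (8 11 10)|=7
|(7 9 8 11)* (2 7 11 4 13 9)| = |(2 7)(4 13 9 8)| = 4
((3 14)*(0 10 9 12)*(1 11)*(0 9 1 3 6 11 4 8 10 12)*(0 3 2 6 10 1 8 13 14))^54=((0 12 9 3)(1 4 13 14 10 8)(2 6 11))^54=(14)(0 9)(3 12)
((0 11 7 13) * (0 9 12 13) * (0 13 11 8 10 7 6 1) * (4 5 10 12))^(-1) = (0 1 6 11 12 8)(4 9 13 7 10 5)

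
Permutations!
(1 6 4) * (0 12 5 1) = [12, 6, 2, 3, 0, 1, 4, 7, 8, 9, 10, 11, 5] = (0 12 5 1 6 4)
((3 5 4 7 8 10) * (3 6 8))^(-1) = (3 7 4 5)(6 10 8)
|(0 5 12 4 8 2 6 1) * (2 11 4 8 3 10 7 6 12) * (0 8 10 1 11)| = 12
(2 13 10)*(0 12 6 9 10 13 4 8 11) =[12, 1, 4, 3, 8, 5, 9, 7, 11, 10, 2, 0, 6, 13] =(13)(0 12 6 9 10 2 4 8 11)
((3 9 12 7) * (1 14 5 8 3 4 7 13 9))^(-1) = (1 3 8 5 14)(4 7)(9 13 12)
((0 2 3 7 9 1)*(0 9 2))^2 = (9)(2 7 3)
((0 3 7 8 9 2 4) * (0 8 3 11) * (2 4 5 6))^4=((0 11)(2 5 6)(3 7)(4 8 9))^4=(11)(2 5 6)(4 8 9)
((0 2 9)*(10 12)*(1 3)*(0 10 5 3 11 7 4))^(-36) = (0 11 5 9 4 1 12 2 7 3 10)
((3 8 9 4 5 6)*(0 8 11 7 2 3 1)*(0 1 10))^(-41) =(0 8 9 4 5 6 10)(2 7 11 3)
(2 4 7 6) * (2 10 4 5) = (2 5)(4 7 6 10) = [0, 1, 5, 3, 7, 2, 10, 6, 8, 9, 4]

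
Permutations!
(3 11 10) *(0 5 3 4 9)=[5, 1, 2, 11, 9, 3, 6, 7, 8, 0, 4, 10]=(0 5 3 11 10 4 9)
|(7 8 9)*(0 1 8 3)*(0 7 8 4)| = |(0 1 4)(3 7)(8 9)| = 6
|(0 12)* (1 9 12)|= 4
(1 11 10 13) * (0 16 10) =(0 16 10 13 1 11) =[16, 11, 2, 3, 4, 5, 6, 7, 8, 9, 13, 0, 12, 1, 14, 15, 10]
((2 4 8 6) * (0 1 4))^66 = (8) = ((0 1 4 8 6 2))^66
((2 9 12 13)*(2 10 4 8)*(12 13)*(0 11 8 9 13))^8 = ((0 11 8 2 13 10 4 9))^8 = (13)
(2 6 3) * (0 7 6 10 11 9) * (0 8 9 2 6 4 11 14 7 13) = [13, 1, 10, 6, 11, 5, 3, 4, 9, 8, 14, 2, 12, 0, 7] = (0 13)(2 10 14 7 4 11)(3 6)(8 9)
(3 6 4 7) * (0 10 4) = (0 10 4 7 3 6) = [10, 1, 2, 6, 7, 5, 0, 3, 8, 9, 4]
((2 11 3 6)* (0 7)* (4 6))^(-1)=(0 7)(2 6 4 3 11)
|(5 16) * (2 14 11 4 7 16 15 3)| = 9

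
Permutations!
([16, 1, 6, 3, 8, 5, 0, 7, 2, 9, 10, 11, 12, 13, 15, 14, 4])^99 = (0 8)(2 16)(4 6)(14 15)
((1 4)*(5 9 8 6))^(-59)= ((1 4)(5 9 8 6))^(-59)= (1 4)(5 9 8 6)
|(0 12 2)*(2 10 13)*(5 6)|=10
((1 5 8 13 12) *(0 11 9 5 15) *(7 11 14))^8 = ((0 14 7 11 9 5 8 13 12 1 15))^8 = (0 12 5 7 15 13 9 14 1 8 11)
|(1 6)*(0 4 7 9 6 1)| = 5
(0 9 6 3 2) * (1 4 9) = (0 1 4 9 6 3 2) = [1, 4, 0, 2, 9, 5, 3, 7, 8, 6]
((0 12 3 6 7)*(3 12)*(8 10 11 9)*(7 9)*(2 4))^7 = (12)(0 7 11 10 8 9 6 3)(2 4)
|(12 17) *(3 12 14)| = 4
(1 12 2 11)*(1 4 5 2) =[0, 12, 11, 3, 5, 2, 6, 7, 8, 9, 10, 4, 1] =(1 12)(2 11 4 5)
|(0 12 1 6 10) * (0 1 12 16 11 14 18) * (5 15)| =|(0 16 11 14 18)(1 6 10)(5 15)| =30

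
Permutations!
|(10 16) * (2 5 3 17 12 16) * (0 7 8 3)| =10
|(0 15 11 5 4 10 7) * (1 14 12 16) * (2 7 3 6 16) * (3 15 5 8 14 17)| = |(0 5 4 10 15 11 8 14 12 2 7)(1 17 3 6 16)| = 55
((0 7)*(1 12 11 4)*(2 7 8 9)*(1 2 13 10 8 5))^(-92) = (13)(0 11)(1 2)(4 5)(7 12)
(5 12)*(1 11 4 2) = (1 11 4 2)(5 12) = [0, 11, 1, 3, 2, 12, 6, 7, 8, 9, 10, 4, 5]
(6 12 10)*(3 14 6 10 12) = (3 14 6) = [0, 1, 2, 14, 4, 5, 3, 7, 8, 9, 10, 11, 12, 13, 6]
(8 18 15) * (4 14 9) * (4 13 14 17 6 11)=(4 17 6 11)(8 18 15)(9 13 14)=[0, 1, 2, 3, 17, 5, 11, 7, 18, 13, 10, 4, 12, 14, 9, 8, 16, 6, 15]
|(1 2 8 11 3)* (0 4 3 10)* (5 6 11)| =|(0 4 3 1 2 8 5 6 11 10)| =10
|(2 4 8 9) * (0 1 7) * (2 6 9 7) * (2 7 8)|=|(0 1 7)(2 4)(6 9)|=6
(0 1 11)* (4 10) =(0 1 11)(4 10) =[1, 11, 2, 3, 10, 5, 6, 7, 8, 9, 4, 0]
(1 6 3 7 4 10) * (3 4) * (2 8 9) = (1 6 4 10)(2 8 9)(3 7) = [0, 6, 8, 7, 10, 5, 4, 3, 9, 2, 1]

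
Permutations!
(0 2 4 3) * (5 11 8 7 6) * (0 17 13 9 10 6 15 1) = (0 2 4 3 17 13 9 10 6 5 11 8 7 15 1) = [2, 0, 4, 17, 3, 11, 5, 15, 7, 10, 6, 8, 12, 9, 14, 1, 16, 13]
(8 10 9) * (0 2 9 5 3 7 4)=(0 2 9 8 10 5 3 7 4)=[2, 1, 9, 7, 0, 3, 6, 4, 10, 8, 5]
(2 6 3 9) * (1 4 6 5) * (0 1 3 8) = (0 1 4 6 8)(2 5 3 9) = [1, 4, 5, 9, 6, 3, 8, 7, 0, 2]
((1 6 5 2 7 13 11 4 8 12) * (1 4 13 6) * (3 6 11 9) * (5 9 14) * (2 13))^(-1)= ((2 7 11)(3 6 9)(4 8 12)(5 13 14))^(-1)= (2 11 7)(3 9 6)(4 12 8)(5 14 13)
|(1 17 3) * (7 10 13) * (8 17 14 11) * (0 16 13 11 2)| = 12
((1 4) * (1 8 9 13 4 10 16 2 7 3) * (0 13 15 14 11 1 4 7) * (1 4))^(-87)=(0 13 7 3 1 10 16 2)(4 15)(8 14)(9 11)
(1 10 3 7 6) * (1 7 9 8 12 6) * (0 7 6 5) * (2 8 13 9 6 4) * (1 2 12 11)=(0 7 2 8 11 1 10 3 6 4 12 5)(9 13)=[7, 10, 8, 6, 12, 0, 4, 2, 11, 13, 3, 1, 5, 9]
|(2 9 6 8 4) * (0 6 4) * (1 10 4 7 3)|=|(0 6 8)(1 10 4 2 9 7 3)|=21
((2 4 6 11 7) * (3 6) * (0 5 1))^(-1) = (0 1 5)(2 7 11 6 3 4)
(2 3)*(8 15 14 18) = (2 3)(8 15 14 18) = [0, 1, 3, 2, 4, 5, 6, 7, 15, 9, 10, 11, 12, 13, 18, 14, 16, 17, 8]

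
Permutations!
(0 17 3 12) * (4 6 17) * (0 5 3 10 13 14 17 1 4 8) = (0 8)(1 4 6)(3 12 5)(10 13 14 17) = [8, 4, 2, 12, 6, 3, 1, 7, 0, 9, 13, 11, 5, 14, 17, 15, 16, 10]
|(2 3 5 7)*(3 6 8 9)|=7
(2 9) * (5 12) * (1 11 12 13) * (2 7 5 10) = (1 11 12 10 2 9 7 5 13) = [0, 11, 9, 3, 4, 13, 6, 5, 8, 7, 2, 12, 10, 1]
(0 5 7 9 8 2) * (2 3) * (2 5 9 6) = [9, 1, 0, 5, 4, 7, 2, 6, 3, 8] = (0 9 8 3 5 7 6 2)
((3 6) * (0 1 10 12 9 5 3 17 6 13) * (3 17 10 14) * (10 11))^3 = (0 3 1 13 14)(5 11 9 6 12 17 10)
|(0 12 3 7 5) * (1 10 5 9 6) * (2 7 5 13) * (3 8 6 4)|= |(0 12 8 6 1 10 13 2 7 9 4 3 5)|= 13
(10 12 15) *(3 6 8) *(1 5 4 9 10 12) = (1 5 4 9 10)(3 6 8)(12 15) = [0, 5, 2, 6, 9, 4, 8, 7, 3, 10, 1, 11, 15, 13, 14, 12]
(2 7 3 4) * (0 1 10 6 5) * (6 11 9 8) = (0 1 10 11 9 8 6 5)(2 7 3 4) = [1, 10, 7, 4, 2, 0, 5, 3, 6, 8, 11, 9]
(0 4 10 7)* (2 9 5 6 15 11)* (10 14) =(0 4 14 10 7)(2 9 5 6 15 11) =[4, 1, 9, 3, 14, 6, 15, 0, 8, 5, 7, 2, 12, 13, 10, 11]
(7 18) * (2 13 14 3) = [0, 1, 13, 2, 4, 5, 6, 18, 8, 9, 10, 11, 12, 14, 3, 15, 16, 17, 7] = (2 13 14 3)(7 18)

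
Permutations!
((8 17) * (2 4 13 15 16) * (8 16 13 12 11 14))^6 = (2 17 14 12)(4 16 8 11)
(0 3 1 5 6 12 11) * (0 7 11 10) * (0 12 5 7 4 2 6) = (0 3 1 7 11 4 2 6 5)(10 12) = [3, 7, 6, 1, 2, 0, 5, 11, 8, 9, 12, 4, 10]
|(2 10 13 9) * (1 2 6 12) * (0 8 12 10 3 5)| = 28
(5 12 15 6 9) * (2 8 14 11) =[0, 1, 8, 3, 4, 12, 9, 7, 14, 5, 10, 2, 15, 13, 11, 6] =(2 8 14 11)(5 12 15 6 9)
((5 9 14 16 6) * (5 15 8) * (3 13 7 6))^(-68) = (3 7 15 5 14)(6 8 9 16 13)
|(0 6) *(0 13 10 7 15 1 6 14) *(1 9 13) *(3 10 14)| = |(0 3 10 7 15 9 13 14)(1 6)| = 8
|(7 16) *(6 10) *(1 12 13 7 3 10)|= |(1 12 13 7 16 3 10 6)|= 8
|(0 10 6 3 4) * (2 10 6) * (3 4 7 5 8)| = |(0 6 4)(2 10)(3 7 5 8)| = 12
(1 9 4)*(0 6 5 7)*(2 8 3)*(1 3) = (0 6 5 7)(1 9 4 3 2 8) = [6, 9, 8, 2, 3, 7, 5, 0, 1, 4]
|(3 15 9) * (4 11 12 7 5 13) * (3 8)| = |(3 15 9 8)(4 11 12 7 5 13)| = 12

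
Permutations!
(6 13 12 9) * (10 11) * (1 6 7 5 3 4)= (1 6 13 12 9 7 5 3 4)(10 11)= [0, 6, 2, 4, 1, 3, 13, 5, 8, 7, 11, 10, 9, 12]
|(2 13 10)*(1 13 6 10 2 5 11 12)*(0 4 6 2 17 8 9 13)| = |(0 4 6 10 5 11 12 1)(8 9 13 17)| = 8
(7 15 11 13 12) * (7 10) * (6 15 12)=(6 15 11 13)(7 12 10)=[0, 1, 2, 3, 4, 5, 15, 12, 8, 9, 7, 13, 10, 6, 14, 11]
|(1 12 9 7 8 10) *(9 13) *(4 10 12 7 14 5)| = |(1 7 8 12 13 9 14 5 4 10)| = 10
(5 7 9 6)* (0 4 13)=[4, 1, 2, 3, 13, 7, 5, 9, 8, 6, 10, 11, 12, 0]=(0 4 13)(5 7 9 6)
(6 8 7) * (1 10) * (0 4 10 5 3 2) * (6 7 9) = (0 4 10 1 5 3 2)(6 8 9) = [4, 5, 0, 2, 10, 3, 8, 7, 9, 6, 1]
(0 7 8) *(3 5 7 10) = (0 10 3 5 7 8) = [10, 1, 2, 5, 4, 7, 6, 8, 0, 9, 3]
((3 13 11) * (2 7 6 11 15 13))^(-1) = ((2 7 6 11 3)(13 15))^(-1) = (2 3 11 6 7)(13 15)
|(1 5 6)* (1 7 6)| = 2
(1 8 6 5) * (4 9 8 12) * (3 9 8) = (1 12 4 8 6 5)(3 9) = [0, 12, 2, 9, 8, 1, 5, 7, 6, 3, 10, 11, 4]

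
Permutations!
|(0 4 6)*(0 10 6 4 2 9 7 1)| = 10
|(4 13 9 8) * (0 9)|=5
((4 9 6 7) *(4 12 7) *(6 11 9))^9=((4 6)(7 12)(9 11))^9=(4 6)(7 12)(9 11)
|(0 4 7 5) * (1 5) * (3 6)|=|(0 4 7 1 5)(3 6)|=10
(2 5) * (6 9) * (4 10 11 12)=[0, 1, 5, 3, 10, 2, 9, 7, 8, 6, 11, 12, 4]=(2 5)(4 10 11 12)(6 9)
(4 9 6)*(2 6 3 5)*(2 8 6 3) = (2 3 5 8 6 4 9) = [0, 1, 3, 5, 9, 8, 4, 7, 6, 2]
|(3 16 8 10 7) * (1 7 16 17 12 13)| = |(1 7 3 17 12 13)(8 10 16)| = 6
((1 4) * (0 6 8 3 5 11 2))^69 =((0 6 8 3 5 11 2)(1 4))^69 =(0 2 11 5 3 8 6)(1 4)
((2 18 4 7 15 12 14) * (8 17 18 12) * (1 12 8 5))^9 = (1 15 4 17 2 12 5 7 18 8 14)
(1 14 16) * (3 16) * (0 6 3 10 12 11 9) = (0 6 3 16 1 14 10 12 11 9) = [6, 14, 2, 16, 4, 5, 3, 7, 8, 0, 12, 9, 11, 13, 10, 15, 1]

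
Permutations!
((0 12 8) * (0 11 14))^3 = ((0 12 8 11 14))^3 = (0 11 12 14 8)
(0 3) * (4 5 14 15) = (0 3)(4 5 14 15) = [3, 1, 2, 0, 5, 14, 6, 7, 8, 9, 10, 11, 12, 13, 15, 4]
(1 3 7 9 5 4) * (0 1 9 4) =(0 1 3 7 4 9 5) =[1, 3, 2, 7, 9, 0, 6, 4, 8, 5]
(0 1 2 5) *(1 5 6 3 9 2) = (0 5)(2 6 3 9) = [5, 1, 6, 9, 4, 0, 3, 7, 8, 2]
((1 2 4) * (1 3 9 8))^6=((1 2 4 3 9 8))^6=(9)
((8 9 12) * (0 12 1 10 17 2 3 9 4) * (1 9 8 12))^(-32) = ((0 1 10 17 2 3 8 4))^(-32) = (17)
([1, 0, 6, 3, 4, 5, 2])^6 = (6)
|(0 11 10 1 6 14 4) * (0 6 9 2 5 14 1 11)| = 14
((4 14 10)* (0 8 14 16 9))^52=((0 8 14 10 4 16 9))^52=(0 10 9 14 16 8 4)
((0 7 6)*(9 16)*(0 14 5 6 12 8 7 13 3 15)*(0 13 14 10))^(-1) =((0 14 5 6 10)(3 15 13)(7 12 8)(9 16))^(-1) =(0 10 6 5 14)(3 13 15)(7 8 12)(9 16)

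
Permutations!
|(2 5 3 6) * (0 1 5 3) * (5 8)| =|(0 1 8 5)(2 3 6)| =12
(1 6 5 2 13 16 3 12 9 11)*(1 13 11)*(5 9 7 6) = (1 5 2 11 13 16 3 12 7 6 9) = [0, 5, 11, 12, 4, 2, 9, 6, 8, 1, 10, 13, 7, 16, 14, 15, 3]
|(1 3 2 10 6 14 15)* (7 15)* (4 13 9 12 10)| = 12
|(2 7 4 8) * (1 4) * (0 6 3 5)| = 20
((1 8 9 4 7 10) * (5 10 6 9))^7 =(1 10 5 8)(4 9 6 7)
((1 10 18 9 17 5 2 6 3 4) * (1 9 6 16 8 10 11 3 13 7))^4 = ((1 11 3 4 9 17 5 2 16 8 10 18 6 13 7))^4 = (1 9 16 6 11 17 8 13 3 5 10 7 4 2 18)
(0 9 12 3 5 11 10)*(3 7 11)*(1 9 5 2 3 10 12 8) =(0 5 10)(1 9 8)(2 3)(7 11 12) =[5, 9, 3, 2, 4, 10, 6, 11, 1, 8, 0, 12, 7]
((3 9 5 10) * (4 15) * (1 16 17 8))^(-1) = ((1 16 17 8)(3 9 5 10)(4 15))^(-1) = (1 8 17 16)(3 10 5 9)(4 15)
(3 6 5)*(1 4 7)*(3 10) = (1 4 7)(3 6 5 10) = [0, 4, 2, 6, 7, 10, 5, 1, 8, 9, 3]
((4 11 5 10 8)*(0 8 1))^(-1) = (0 1 10 5 11 4 8)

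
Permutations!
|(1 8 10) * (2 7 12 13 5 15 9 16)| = 24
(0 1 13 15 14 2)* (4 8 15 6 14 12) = (0 1 13 6 14 2)(4 8 15 12) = [1, 13, 0, 3, 8, 5, 14, 7, 15, 9, 10, 11, 4, 6, 2, 12]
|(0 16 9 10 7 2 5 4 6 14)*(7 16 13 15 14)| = |(0 13 15 14)(2 5 4 6 7)(9 10 16)| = 60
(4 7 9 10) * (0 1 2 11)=(0 1 2 11)(4 7 9 10)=[1, 2, 11, 3, 7, 5, 6, 9, 8, 10, 4, 0]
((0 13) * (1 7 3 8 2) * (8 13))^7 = (13)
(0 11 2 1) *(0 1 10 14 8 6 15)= [11, 1, 10, 3, 4, 5, 15, 7, 6, 9, 14, 2, 12, 13, 8, 0]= (0 11 2 10 14 8 6 15)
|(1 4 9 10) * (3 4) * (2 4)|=6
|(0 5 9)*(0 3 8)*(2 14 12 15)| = |(0 5 9 3 8)(2 14 12 15)| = 20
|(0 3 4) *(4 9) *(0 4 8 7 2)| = 6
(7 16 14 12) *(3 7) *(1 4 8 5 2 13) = (1 4 8 5 2 13)(3 7 16 14 12) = [0, 4, 13, 7, 8, 2, 6, 16, 5, 9, 10, 11, 3, 1, 12, 15, 14]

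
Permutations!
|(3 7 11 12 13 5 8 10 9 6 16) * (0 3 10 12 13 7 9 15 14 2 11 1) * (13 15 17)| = |(0 3 9 6 16 10 17 13 5 8 12 7 1)(2 11 15 14)| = 52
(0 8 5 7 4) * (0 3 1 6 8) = (1 6 8 5 7 4 3) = [0, 6, 2, 1, 3, 7, 8, 4, 5]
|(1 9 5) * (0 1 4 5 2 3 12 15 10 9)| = |(0 1)(2 3 12 15 10 9)(4 5)| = 6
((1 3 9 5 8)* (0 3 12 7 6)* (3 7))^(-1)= (0 6 7)(1 8 5 9 3 12)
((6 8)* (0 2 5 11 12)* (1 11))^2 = ((0 2 5 1 11 12)(6 8))^2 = (0 5 11)(1 12 2)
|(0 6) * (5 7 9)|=6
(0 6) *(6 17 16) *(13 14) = (0 17 16 6)(13 14) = [17, 1, 2, 3, 4, 5, 0, 7, 8, 9, 10, 11, 12, 14, 13, 15, 6, 16]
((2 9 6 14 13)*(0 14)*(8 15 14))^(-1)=((0 8 15 14 13 2 9 6))^(-1)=(0 6 9 2 13 14 15 8)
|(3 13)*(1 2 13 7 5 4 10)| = |(1 2 13 3 7 5 4 10)| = 8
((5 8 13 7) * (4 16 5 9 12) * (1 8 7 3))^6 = ((1 8 13 3)(4 16 5 7 9 12))^6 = (16)(1 13)(3 8)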